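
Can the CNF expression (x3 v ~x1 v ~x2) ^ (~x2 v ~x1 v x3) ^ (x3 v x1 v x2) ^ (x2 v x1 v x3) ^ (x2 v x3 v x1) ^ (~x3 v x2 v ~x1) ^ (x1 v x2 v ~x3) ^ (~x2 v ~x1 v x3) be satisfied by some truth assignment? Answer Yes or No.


Check all 8 possible truth assignments.
Number of satisfying assignments found: 4.
The formula is satisfiable.

Yes


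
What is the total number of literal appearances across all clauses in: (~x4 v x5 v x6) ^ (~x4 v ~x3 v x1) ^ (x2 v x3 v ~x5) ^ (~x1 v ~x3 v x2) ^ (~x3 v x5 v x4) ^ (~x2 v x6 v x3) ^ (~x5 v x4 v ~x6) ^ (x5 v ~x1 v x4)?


Clause lengths: 3, 3, 3, 3, 3, 3, 3, 3.
Sum = 3 + 3 + 3 + 3 + 3 + 3 + 3 + 3 = 24.

24


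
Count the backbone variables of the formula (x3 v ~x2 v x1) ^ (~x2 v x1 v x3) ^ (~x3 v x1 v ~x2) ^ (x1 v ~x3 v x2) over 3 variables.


Find all satisfying assignments: 5 model(s).
Check which variables have the same value in every model.
No variable is fixed across all models.
Backbone size = 0.

0


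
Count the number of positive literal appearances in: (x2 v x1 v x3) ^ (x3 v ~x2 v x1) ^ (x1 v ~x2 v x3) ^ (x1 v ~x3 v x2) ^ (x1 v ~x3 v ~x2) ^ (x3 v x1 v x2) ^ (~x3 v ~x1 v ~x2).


Scan each clause for unnegated literals.
Clause 1: 3 positive; Clause 2: 2 positive; Clause 3: 2 positive; Clause 4: 2 positive; Clause 5: 1 positive; Clause 6: 3 positive; Clause 7: 0 positive.
Total positive literal occurrences = 13.

13


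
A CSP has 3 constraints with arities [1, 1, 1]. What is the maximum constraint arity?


The arities are: 1, 1, 1.
Scan for the maximum value.
Maximum arity = 1.

1


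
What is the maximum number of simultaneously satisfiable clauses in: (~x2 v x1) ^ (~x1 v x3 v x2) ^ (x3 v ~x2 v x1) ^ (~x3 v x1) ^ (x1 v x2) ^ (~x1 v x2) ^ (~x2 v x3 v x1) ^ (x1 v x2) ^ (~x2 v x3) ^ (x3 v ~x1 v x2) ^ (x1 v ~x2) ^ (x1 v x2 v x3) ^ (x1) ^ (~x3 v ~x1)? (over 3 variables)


Enumerate all 8 truth assignments.
For each, count how many of the 14 clauses are satisfied.
The formula is not fully satisfiable, so the maximum is below 14.
Maximum simultaneously satisfiable clauses = 13.

13


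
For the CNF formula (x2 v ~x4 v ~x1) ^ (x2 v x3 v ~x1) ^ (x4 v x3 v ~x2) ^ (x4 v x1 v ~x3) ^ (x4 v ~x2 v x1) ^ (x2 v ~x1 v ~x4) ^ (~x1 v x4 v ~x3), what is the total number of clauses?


Each group enclosed in parentheses joined by ^ is one clause.
Counting the conjuncts: 7 clauses.

7


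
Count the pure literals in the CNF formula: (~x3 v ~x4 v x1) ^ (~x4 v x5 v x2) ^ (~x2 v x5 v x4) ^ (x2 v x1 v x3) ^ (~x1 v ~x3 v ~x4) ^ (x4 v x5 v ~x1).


A pure literal appears in only one polarity across all clauses.
Pure literals: x5 (positive only).
Count = 1.

1


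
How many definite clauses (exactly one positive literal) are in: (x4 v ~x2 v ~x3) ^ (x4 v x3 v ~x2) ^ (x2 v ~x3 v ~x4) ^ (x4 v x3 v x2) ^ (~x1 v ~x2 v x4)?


A definite clause has exactly one positive literal.
Clause 1: 1 positive -> definite
Clause 2: 2 positive -> not definite
Clause 3: 1 positive -> definite
Clause 4: 3 positive -> not definite
Clause 5: 1 positive -> definite
Definite clause count = 3.

3


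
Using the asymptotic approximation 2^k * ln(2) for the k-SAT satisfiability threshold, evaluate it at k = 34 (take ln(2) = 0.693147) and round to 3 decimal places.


Using the asymptotic formula: threshold ~ 2^k * ln(2).
2^34 = 17179869184.
17179869184 * 0.693147 = 11908174785.282.

11908174785.282


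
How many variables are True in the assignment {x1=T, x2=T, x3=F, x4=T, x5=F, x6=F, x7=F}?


The weight is the number of variables assigned True.
True variables: x1, x2, x4.
Weight = 3.

3


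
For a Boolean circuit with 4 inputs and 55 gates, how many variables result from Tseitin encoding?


The Tseitin transformation introduces one auxiliary variable per gate.
Total variables = inputs + gates = 4 + 55 = 59.

59


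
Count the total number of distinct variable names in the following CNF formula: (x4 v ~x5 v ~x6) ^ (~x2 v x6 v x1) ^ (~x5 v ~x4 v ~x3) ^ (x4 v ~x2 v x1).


Identify each distinct variable in the formula.
Variables found: x1, x2, x3, x4, x5, x6.
Total distinct variables = 6.

6


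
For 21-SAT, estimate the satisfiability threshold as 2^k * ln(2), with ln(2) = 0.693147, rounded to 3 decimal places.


Using the asymptotic formula: threshold ~ 2^k * ln(2).
2^21 = 2097152.
2097152 * 0.693147 = 1453634.617.

1453634.617


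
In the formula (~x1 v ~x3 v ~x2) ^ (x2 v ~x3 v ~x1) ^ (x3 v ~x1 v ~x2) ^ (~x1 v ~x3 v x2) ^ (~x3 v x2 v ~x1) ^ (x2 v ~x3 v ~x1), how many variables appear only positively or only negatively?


A pure literal appears in only one polarity across all clauses.
Pure literals: x1 (negative only).
Count = 1.

1


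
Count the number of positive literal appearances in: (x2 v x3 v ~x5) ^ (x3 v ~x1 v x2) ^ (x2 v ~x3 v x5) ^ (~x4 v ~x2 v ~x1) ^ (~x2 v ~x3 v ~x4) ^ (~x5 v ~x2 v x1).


Scan each clause for unnegated literals.
Clause 1: 2 positive; Clause 2: 2 positive; Clause 3: 2 positive; Clause 4: 0 positive; Clause 5: 0 positive; Clause 6: 1 positive.
Total positive literal occurrences = 7.

7


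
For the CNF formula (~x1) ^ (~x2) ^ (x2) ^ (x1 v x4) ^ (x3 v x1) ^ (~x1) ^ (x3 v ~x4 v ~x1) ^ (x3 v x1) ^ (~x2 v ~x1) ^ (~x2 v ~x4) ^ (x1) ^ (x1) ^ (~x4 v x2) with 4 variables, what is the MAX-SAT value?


Enumerate all 16 truth assignments.
For each, count how many of the 13 clauses are satisfied.
The formula is not fully satisfiable, so the maximum is below 13.
Maximum simultaneously satisfiable clauses = 10.

10


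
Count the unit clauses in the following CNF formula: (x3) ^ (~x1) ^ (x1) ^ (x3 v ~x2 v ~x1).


A unit clause contains exactly one literal.
Unit clauses found: (x3), (~x1), (x1).
Count = 3.

3


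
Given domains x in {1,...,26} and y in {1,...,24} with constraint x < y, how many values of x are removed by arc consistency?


For the constraint x < y, x needs a supporting value in y's domain.
x can be at most 23 (one less than y's maximum).
Valid x values from domain: 23 out of 26.
Pruned = 26 - 23 = 3.

3


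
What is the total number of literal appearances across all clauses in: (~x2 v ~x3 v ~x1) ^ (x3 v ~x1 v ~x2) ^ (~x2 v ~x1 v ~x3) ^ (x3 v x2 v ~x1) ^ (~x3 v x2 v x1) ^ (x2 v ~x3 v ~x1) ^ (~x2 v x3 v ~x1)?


Clause lengths: 3, 3, 3, 3, 3, 3, 3.
Sum = 3 + 3 + 3 + 3 + 3 + 3 + 3 = 21.

21


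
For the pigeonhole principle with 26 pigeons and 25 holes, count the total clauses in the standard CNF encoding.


The PHP encoding has two parts:
1) At-least-one-hole clauses: 26 (one per pigeon, each with 25 literals).
2) At-most-one-pigeon-per-hole clauses: 25 holes * C(26,2) = 25 * 325 = 8125.
Total clauses = 26 + 8125 = 8151.

8151


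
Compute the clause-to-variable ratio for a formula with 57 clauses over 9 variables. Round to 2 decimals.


Clause-to-variable ratio = clauses / variables.
57 / 9 = 6.33.

6.33


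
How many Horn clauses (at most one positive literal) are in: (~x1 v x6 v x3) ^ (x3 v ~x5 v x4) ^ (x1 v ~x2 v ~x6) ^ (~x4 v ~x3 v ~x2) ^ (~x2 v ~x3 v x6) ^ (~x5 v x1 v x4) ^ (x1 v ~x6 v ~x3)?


A Horn clause has at most one positive literal.
Clause 1: 2 positive lit(s) -> not Horn
Clause 2: 2 positive lit(s) -> not Horn
Clause 3: 1 positive lit(s) -> Horn
Clause 4: 0 positive lit(s) -> Horn
Clause 5: 1 positive lit(s) -> Horn
Clause 6: 2 positive lit(s) -> not Horn
Clause 7: 1 positive lit(s) -> Horn
Total Horn clauses = 4.

4


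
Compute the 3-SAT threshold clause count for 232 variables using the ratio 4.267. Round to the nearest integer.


The 3-SAT phase transition occurs at approximately 4.267 clauses per variable.
m = 4.267 * 232 = 989.944.
Rounded to nearest integer: 990.

990


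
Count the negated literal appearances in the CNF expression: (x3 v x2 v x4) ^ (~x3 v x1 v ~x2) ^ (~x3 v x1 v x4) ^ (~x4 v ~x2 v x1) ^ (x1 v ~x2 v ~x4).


Scan each clause for negated literals.
Clause 1: 0 negative; Clause 2: 2 negative; Clause 3: 1 negative; Clause 4: 2 negative; Clause 5: 2 negative.
Total negative literal occurrences = 7.

7


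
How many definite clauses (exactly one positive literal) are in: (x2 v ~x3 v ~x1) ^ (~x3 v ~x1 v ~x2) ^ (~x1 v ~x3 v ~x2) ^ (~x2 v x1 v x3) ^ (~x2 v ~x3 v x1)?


A definite clause has exactly one positive literal.
Clause 1: 1 positive -> definite
Clause 2: 0 positive -> not definite
Clause 3: 0 positive -> not definite
Clause 4: 2 positive -> not definite
Clause 5: 1 positive -> definite
Definite clause count = 2.

2


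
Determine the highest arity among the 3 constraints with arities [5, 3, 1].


The arities are: 5, 3, 1.
Scan for the maximum value.
Maximum arity = 5.

5


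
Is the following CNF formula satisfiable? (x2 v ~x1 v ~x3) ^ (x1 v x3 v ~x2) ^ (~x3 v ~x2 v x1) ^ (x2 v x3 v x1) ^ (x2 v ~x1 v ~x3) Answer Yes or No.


Check all 8 possible truth assignments.
Number of satisfying assignments found: 4.
The formula is satisfiable.

Yes


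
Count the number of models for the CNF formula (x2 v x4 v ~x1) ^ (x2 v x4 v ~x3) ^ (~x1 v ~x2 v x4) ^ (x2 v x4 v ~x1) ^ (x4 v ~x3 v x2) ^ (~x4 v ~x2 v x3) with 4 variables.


Enumerate all 16 truth assignments over 4 variables.
Test each against every clause.
Satisfying assignments found: 9.

9


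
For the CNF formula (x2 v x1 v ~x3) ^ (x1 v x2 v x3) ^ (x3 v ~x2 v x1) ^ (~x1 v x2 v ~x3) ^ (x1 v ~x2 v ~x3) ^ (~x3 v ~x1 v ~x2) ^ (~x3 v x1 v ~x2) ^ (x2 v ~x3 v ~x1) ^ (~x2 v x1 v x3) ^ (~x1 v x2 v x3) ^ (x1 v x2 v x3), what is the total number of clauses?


Each group enclosed in parentheses joined by ^ is one clause.
Counting the conjuncts: 11 clauses.

11


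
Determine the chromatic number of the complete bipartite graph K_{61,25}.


K_{61,25} is bipartite by definition: the two parts are independent sets, with every edge crossing between them.
Color all vertices in one part with color 1 and all vertices in the other part with color 2.
Since the graph has at least one edge, one color does not suffice.
Chromatic number = 2.

2


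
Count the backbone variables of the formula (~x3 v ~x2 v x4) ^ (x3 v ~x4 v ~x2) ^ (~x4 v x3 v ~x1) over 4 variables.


Find all satisfying assignments: 11 model(s).
Check which variables have the same value in every model.
No variable is fixed across all models.
Backbone size = 0.

0


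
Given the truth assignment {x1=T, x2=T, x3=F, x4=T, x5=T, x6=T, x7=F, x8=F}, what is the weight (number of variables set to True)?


The weight is the number of variables assigned True.
True variables: x1, x2, x4, x5, x6.
Weight = 5.

5


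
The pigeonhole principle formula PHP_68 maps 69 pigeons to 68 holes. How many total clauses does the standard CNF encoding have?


The PHP encoding has two parts:
1) At-least-one-hole clauses: 69 (one per pigeon, each with 68 literals).
2) At-most-one-pigeon-per-hole clauses: 68 holes * C(69,2) = 68 * 2346 = 159528.
Total clauses = 69 + 159528 = 159597.

159597


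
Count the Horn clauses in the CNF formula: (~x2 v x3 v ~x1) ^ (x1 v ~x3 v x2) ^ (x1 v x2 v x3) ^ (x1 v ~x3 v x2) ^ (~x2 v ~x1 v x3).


A Horn clause has at most one positive literal.
Clause 1: 1 positive lit(s) -> Horn
Clause 2: 2 positive lit(s) -> not Horn
Clause 3: 3 positive lit(s) -> not Horn
Clause 4: 2 positive lit(s) -> not Horn
Clause 5: 1 positive lit(s) -> Horn
Total Horn clauses = 2.

2


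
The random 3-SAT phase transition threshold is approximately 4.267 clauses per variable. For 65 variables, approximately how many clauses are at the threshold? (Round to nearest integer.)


The 3-SAT phase transition occurs at approximately 4.267 clauses per variable.
m = 4.267 * 65 = 277.355.
Rounded to nearest integer: 277.

277


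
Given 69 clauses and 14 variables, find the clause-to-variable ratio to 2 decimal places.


Clause-to-variable ratio = clauses / variables.
69 / 14 = 4.93.

4.93


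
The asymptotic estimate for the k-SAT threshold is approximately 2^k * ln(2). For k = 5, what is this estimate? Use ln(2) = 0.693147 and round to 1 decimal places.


Using the asymptotic formula: threshold ~ 2^k * ln(2).
2^5 = 32.
32 * 0.693147 = 22.2.

22.2


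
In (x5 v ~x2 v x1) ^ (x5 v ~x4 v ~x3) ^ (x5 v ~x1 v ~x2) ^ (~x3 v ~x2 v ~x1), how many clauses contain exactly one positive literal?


A definite clause has exactly one positive literal.
Clause 1: 2 positive -> not definite
Clause 2: 1 positive -> definite
Clause 3: 1 positive -> definite
Clause 4: 0 positive -> not definite
Definite clause count = 2.

2


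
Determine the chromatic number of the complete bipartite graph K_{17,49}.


K_{17,49} is bipartite by definition: the two parts are independent sets, with every edge crossing between them.
Color all vertices in one part with color 1 and all vertices in the other part with color 2.
Since the graph has at least one edge, one color does not suffice.
Chromatic number = 2.

2


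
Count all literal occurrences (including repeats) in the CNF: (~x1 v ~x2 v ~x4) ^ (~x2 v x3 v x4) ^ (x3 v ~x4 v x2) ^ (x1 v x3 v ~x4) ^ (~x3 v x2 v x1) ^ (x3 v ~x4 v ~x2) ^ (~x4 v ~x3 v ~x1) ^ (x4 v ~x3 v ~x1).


Clause lengths: 3, 3, 3, 3, 3, 3, 3, 3.
Sum = 3 + 3 + 3 + 3 + 3 + 3 + 3 + 3 = 24.

24


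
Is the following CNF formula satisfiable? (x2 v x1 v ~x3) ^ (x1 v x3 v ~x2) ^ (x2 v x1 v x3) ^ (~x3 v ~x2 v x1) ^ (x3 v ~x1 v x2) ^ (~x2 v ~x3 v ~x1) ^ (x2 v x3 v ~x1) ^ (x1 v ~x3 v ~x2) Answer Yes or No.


Check all 8 possible truth assignments.
Number of satisfying assignments found: 2.
The formula is satisfiable.

Yes


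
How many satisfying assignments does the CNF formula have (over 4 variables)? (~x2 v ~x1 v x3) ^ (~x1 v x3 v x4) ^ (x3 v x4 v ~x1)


Enumerate all 16 truth assignments over 4 variables.
Test each against every clause.
Satisfying assignments found: 13.

13


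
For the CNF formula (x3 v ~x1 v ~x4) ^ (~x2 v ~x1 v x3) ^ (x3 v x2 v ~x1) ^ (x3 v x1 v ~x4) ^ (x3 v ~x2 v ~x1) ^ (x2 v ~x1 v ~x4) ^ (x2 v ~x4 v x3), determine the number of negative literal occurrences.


Scan each clause for negated literals.
Clause 1: 2 negative; Clause 2: 2 negative; Clause 3: 1 negative; Clause 4: 1 negative; Clause 5: 2 negative; Clause 6: 2 negative; Clause 7: 1 negative.
Total negative literal occurrences = 11.

11


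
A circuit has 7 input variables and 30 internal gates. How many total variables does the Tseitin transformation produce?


The Tseitin transformation introduces one auxiliary variable per gate.
Total variables = inputs + gates = 7 + 30 = 37.

37


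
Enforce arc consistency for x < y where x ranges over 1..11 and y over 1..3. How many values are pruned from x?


For the constraint x < y, x needs a supporting value in y's domain.
x can be at most 2 (one less than y's maximum).
Valid x values from domain: 2 out of 11.
Pruned = 11 - 2 = 9.

9


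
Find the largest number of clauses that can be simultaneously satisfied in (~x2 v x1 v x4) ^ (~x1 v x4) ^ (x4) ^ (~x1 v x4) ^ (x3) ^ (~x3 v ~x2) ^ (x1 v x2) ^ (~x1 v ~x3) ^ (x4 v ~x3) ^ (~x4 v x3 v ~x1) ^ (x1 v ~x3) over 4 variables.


Enumerate all 16 truth assignments.
For each, count how many of the 11 clauses are satisfied.
The formula is not fully satisfiable, so the maximum is below 11.
Maximum simultaneously satisfiable clauses = 10.

10


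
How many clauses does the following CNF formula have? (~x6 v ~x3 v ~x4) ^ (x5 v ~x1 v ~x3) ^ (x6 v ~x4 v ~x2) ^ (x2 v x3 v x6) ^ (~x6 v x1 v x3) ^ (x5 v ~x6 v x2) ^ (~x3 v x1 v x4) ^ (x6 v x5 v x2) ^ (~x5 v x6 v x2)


Each group enclosed in parentheses joined by ^ is one clause.
Counting the conjuncts: 9 clauses.

9


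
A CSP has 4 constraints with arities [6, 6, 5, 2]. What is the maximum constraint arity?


The arities are: 6, 6, 5, 2.
Scan for the maximum value.
Maximum arity = 6.

6


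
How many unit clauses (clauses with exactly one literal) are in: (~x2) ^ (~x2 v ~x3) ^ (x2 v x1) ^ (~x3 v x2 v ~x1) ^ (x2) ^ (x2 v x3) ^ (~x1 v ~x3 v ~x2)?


A unit clause contains exactly one literal.
Unit clauses found: (~x2), (x2).
Count = 2.

2


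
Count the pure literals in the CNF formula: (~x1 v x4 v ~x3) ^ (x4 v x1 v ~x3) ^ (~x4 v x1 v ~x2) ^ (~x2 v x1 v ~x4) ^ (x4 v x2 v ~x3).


A pure literal appears in only one polarity across all clauses.
Pure literals: x3 (negative only).
Count = 1.

1


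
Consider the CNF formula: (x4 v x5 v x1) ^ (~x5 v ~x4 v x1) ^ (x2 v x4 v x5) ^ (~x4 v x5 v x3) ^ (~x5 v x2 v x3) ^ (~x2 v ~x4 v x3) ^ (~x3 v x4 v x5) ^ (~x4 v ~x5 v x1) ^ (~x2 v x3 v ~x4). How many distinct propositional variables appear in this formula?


Identify each distinct variable in the formula.
Variables found: x1, x2, x3, x4, x5.
Total distinct variables = 5.

5


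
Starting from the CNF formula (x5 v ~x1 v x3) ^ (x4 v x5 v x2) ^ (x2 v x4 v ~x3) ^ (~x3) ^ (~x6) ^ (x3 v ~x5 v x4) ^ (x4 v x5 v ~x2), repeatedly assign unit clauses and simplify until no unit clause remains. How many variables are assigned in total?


Unit propagation repeatedly assigns the literal in any unit clause, then simplifies.
Assignments in order: x3 = F, x6 = F.
No further unit clauses remain.
Total variables assigned = 2.

2


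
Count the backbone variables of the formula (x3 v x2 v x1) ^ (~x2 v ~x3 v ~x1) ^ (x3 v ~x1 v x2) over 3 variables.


Find all satisfying assignments: 5 model(s).
Check which variables have the same value in every model.
No variable is fixed across all models.
Backbone size = 0.

0


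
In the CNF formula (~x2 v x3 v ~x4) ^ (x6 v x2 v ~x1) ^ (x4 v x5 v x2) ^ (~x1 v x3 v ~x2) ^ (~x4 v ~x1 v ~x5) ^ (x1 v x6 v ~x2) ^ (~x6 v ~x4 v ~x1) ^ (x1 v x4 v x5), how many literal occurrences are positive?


Scan each clause for unnegated literals.
Clause 1: 1 positive; Clause 2: 2 positive; Clause 3: 3 positive; Clause 4: 1 positive; Clause 5: 0 positive; Clause 6: 2 positive; Clause 7: 0 positive; Clause 8: 3 positive.
Total positive literal occurrences = 12.

12


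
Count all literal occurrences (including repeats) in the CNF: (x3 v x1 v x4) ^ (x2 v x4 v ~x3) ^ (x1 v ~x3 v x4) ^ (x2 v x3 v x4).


Clause lengths: 3, 3, 3, 3.
Sum = 3 + 3 + 3 + 3 = 12.

12


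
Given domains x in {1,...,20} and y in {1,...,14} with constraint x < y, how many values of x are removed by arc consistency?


For the constraint x < y, x needs a supporting value in y's domain.
x can be at most 13 (one less than y's maximum).
Valid x values from domain: 13 out of 20.
Pruned = 20 - 13 = 7.

7


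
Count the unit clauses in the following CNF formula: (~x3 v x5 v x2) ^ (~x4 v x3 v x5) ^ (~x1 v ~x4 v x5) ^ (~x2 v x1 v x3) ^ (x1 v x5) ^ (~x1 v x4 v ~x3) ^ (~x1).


A unit clause contains exactly one literal.
Unit clauses found: (~x1).
Count = 1.

1


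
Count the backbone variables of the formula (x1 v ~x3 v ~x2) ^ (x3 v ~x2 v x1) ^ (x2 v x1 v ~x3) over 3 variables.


Find all satisfying assignments: 5 model(s).
Check which variables have the same value in every model.
No variable is fixed across all models.
Backbone size = 0.

0


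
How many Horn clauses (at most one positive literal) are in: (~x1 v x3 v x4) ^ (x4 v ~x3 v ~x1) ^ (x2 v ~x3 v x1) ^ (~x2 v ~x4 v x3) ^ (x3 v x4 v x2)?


A Horn clause has at most one positive literal.
Clause 1: 2 positive lit(s) -> not Horn
Clause 2: 1 positive lit(s) -> Horn
Clause 3: 2 positive lit(s) -> not Horn
Clause 4: 1 positive lit(s) -> Horn
Clause 5: 3 positive lit(s) -> not Horn
Total Horn clauses = 2.

2


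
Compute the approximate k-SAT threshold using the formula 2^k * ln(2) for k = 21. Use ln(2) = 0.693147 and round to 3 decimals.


Using the asymptotic formula: threshold ~ 2^k * ln(2).
2^21 = 2097152.
2097152 * 0.693147 = 1453634.617.

1453634.617


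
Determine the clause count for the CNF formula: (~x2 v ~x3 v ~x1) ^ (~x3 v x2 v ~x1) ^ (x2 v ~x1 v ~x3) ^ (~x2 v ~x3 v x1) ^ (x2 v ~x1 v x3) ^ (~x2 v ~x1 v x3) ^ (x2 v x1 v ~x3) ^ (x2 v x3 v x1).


Each group enclosed in parentheses joined by ^ is one clause.
Counting the conjuncts: 8 clauses.

8


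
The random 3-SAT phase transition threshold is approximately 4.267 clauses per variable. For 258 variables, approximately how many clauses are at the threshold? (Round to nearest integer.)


The 3-SAT phase transition occurs at approximately 4.267 clauses per variable.
m = 4.267 * 258 = 1100.886.
Rounded to nearest integer: 1101.

1101


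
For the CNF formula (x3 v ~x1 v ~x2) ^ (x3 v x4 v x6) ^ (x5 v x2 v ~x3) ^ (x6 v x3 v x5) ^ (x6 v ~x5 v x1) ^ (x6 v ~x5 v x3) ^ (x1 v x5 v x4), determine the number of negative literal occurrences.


Scan each clause for negated literals.
Clause 1: 2 negative; Clause 2: 0 negative; Clause 3: 1 negative; Clause 4: 0 negative; Clause 5: 1 negative; Clause 6: 1 negative; Clause 7: 0 negative.
Total negative literal occurrences = 5.

5


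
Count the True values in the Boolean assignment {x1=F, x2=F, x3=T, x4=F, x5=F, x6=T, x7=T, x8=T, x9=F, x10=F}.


The weight is the number of variables assigned True.
True variables: x3, x6, x7, x8.
Weight = 4.

4


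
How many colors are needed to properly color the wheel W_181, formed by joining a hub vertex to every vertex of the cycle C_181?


W_181 consists of the cycle C_181 together with a hub vertex adjacent to every cycle vertex.
The cycle C_181 needs 3 colors (odd cycle -> 3).
The hub is adjacent to every cycle vertex, so it must receive a new color distinct from all of them.
Chromatic number = 3 + 1 = 4.

4


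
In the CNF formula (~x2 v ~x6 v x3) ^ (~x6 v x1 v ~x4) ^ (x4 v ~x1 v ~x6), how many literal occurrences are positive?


Scan each clause for unnegated literals.
Clause 1: 1 positive; Clause 2: 1 positive; Clause 3: 1 positive.
Total positive literal occurrences = 3.

3


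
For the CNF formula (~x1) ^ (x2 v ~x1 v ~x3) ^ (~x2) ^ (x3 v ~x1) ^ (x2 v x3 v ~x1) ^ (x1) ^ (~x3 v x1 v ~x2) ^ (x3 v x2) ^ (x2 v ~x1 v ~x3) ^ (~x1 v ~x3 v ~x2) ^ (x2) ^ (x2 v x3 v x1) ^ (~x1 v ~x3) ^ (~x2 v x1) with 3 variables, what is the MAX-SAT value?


Enumerate all 8 truth assignments.
For each, count how many of the 14 clauses are satisfied.
The formula is not fully satisfiable, so the maximum is below 14.
Maximum simultaneously satisfiable clauses = 12.

12


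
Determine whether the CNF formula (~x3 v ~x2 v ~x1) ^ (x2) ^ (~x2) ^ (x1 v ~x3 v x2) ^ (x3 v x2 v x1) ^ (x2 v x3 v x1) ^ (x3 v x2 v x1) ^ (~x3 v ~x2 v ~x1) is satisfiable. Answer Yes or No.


Check all 8 possible truth assignments.
Number of satisfying assignments found: 0.
The formula is unsatisfiable.

No


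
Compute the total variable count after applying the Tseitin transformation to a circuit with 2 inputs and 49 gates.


The Tseitin transformation introduces one auxiliary variable per gate.
Total variables = inputs + gates = 2 + 49 = 51.

51


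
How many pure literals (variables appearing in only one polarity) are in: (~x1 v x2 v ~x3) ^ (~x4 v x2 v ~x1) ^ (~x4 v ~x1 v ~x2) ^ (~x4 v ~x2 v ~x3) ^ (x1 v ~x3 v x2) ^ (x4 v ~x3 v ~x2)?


A pure literal appears in only one polarity across all clauses.
Pure literals: x3 (negative only).
Count = 1.

1


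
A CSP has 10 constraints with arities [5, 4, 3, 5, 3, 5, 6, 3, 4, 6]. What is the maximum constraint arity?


The arities are: 5, 4, 3, 5, 3, 5, 6, 3, 4, 6.
Scan for the maximum value.
Maximum arity = 6.

6


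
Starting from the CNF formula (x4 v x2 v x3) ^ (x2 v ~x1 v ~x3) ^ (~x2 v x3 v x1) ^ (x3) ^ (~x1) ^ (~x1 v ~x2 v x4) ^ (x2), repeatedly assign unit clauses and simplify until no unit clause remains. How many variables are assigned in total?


Unit propagation repeatedly assigns the literal in any unit clause, then simplifies.
Assignments in order: x3 = T, x1 = F, x2 = T.
No further unit clauses remain.
Total variables assigned = 3.

3


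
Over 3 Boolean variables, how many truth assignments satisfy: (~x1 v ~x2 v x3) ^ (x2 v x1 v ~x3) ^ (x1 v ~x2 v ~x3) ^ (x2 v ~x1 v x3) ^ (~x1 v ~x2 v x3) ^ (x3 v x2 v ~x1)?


Enumerate all 8 truth assignments over 3 variables.
Test each against every clause.
Satisfying assignments found: 4.

4


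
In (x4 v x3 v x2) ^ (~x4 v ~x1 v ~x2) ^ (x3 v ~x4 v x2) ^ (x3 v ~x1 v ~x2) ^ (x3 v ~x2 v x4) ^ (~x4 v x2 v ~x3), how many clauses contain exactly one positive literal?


A definite clause has exactly one positive literal.
Clause 1: 3 positive -> not definite
Clause 2: 0 positive -> not definite
Clause 3: 2 positive -> not definite
Clause 4: 1 positive -> definite
Clause 5: 2 positive -> not definite
Clause 6: 1 positive -> definite
Definite clause count = 2.

2


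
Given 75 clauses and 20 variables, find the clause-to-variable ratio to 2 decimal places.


Clause-to-variable ratio = clauses / variables.
75 / 20 = 3.75.

3.75


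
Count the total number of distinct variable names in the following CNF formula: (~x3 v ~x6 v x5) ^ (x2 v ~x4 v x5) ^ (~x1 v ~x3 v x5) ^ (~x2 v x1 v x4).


Identify each distinct variable in the formula.
Variables found: x1, x2, x3, x4, x5, x6.
Total distinct variables = 6.

6


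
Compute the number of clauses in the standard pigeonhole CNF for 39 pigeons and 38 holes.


The PHP encoding has two parts:
1) At-least-one-hole clauses: 39 (one per pigeon, each with 38 literals).
2) At-most-one-pigeon-per-hole clauses: 38 holes * C(39,2) = 38 * 741 = 28158.
Total clauses = 39 + 28158 = 28197.

28197


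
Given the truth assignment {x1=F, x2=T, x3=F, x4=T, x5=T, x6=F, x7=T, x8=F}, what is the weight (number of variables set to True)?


The weight is the number of variables assigned True.
True variables: x2, x4, x5, x7.
Weight = 4.

4


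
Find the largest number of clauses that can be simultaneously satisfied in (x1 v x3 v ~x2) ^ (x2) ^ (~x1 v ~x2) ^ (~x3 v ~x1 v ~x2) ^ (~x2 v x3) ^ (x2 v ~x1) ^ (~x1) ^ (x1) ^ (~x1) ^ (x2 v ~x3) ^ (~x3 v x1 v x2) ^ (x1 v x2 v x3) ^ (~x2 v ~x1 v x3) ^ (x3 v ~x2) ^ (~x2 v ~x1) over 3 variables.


Enumerate all 8 truth assignments.
For each, count how many of the 15 clauses are satisfied.
The formula is not fully satisfiable, so the maximum is below 15.
Maximum simultaneously satisfiable clauses = 14.

14


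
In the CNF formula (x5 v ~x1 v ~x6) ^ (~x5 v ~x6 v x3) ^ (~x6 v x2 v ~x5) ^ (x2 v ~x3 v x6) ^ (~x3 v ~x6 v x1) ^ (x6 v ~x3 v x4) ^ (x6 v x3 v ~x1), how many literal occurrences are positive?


Scan each clause for unnegated literals.
Clause 1: 1 positive; Clause 2: 1 positive; Clause 3: 1 positive; Clause 4: 2 positive; Clause 5: 1 positive; Clause 6: 2 positive; Clause 7: 2 positive.
Total positive literal occurrences = 10.

10


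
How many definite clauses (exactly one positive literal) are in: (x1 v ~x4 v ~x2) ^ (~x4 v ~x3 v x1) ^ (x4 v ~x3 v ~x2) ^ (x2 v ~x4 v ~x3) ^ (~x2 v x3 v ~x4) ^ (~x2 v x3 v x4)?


A definite clause has exactly one positive literal.
Clause 1: 1 positive -> definite
Clause 2: 1 positive -> definite
Clause 3: 1 positive -> definite
Clause 4: 1 positive -> definite
Clause 5: 1 positive -> definite
Clause 6: 2 positive -> not definite
Definite clause count = 5.

5


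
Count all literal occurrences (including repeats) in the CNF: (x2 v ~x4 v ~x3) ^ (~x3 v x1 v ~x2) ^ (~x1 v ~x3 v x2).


Clause lengths: 3, 3, 3.
Sum = 3 + 3 + 3 = 9.

9


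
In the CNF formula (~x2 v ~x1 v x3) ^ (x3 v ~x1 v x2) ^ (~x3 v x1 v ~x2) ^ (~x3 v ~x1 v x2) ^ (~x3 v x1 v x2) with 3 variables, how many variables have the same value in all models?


Find all satisfying assignments: 3 model(s).
Check which variables have the same value in every model.
No variable is fixed across all models.
Backbone size = 0.

0


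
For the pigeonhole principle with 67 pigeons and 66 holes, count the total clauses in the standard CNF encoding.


The PHP encoding has two parts:
1) At-least-one-hole clauses: 67 (one per pigeon, each with 66 literals).
2) At-most-one-pigeon-per-hole clauses: 66 holes * C(67,2) = 66 * 2211 = 145926.
Total clauses = 67 + 145926 = 145993.

145993


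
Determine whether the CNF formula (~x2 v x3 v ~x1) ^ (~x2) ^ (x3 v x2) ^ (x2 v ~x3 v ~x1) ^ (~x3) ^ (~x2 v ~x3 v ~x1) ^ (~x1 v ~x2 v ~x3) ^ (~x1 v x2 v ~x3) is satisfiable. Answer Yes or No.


Check all 8 possible truth assignments.
Number of satisfying assignments found: 0.
The formula is unsatisfiable.

No


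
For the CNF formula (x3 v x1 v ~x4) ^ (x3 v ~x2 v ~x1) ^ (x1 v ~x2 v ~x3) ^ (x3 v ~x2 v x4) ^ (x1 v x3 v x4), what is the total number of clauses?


Each group enclosed in parentheses joined by ^ is one clause.
Counting the conjuncts: 5 clauses.

5


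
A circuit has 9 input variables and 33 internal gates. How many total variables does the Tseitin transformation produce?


The Tseitin transformation introduces one auxiliary variable per gate.
Total variables = inputs + gates = 9 + 33 = 42.

42


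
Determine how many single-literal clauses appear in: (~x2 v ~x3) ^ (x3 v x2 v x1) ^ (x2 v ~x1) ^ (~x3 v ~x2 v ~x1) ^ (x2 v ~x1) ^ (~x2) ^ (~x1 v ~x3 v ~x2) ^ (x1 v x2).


A unit clause contains exactly one literal.
Unit clauses found: (~x2).
Count = 1.

1


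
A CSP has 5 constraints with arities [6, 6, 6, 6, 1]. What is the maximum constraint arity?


The arities are: 6, 6, 6, 6, 1.
Scan for the maximum value.
Maximum arity = 6.

6


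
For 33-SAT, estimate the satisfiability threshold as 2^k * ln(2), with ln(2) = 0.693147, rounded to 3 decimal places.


Using the asymptotic formula: threshold ~ 2^k * ln(2).
2^33 = 8589934592.
8589934592 * 0.693147 = 5954087392.641.

5954087392.641


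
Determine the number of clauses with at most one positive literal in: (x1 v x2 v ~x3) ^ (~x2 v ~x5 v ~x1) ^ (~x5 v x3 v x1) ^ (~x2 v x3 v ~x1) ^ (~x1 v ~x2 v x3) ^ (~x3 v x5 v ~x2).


A Horn clause has at most one positive literal.
Clause 1: 2 positive lit(s) -> not Horn
Clause 2: 0 positive lit(s) -> Horn
Clause 3: 2 positive lit(s) -> not Horn
Clause 4: 1 positive lit(s) -> Horn
Clause 5: 1 positive lit(s) -> Horn
Clause 6: 1 positive lit(s) -> Horn
Total Horn clauses = 4.

4


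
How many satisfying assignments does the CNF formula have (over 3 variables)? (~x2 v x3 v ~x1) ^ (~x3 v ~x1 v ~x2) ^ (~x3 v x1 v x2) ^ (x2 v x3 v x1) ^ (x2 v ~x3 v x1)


Enumerate all 8 truth assignments over 3 variables.
Test each against every clause.
Satisfying assignments found: 4.

4


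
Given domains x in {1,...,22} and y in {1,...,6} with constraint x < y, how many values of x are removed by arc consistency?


For the constraint x < y, x needs a supporting value in y's domain.
x can be at most 5 (one less than y's maximum).
Valid x values from domain: 5 out of 22.
Pruned = 22 - 5 = 17.

17


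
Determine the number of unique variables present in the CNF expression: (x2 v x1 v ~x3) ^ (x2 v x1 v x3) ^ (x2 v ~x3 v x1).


Identify each distinct variable in the formula.
Variables found: x1, x2, x3.
Total distinct variables = 3.

3


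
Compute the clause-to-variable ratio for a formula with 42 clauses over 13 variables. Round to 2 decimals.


Clause-to-variable ratio = clauses / variables.
42 / 13 = 3.23.

3.23


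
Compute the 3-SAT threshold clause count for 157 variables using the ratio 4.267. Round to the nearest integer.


The 3-SAT phase transition occurs at approximately 4.267 clauses per variable.
m = 4.267 * 157 = 669.919.
Rounded to nearest integer: 670.

670


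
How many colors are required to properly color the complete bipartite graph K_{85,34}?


K_{85,34} is bipartite by definition: the two parts are independent sets, with every edge crossing between them.
Color all vertices in one part with color 1 and all vertices in the other part with color 2.
Since the graph has at least one edge, one color does not suffice.
Chromatic number = 2.

2


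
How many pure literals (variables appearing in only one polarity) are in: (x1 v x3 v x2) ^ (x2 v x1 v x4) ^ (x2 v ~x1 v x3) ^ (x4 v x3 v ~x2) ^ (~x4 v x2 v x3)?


A pure literal appears in only one polarity across all clauses.
Pure literals: x3 (positive only).
Count = 1.

1


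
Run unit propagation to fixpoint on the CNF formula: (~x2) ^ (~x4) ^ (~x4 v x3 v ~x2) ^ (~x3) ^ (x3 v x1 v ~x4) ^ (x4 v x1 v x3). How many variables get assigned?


Unit propagation repeatedly assigns the literal in any unit clause, then simplifies.
Assignments in order: x2 = F, x4 = F, x3 = F, x1 = T.
No further unit clauses remain.
Total variables assigned = 4.

4


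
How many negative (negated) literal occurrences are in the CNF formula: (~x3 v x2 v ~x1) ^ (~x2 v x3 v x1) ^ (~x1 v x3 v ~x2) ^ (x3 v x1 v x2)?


Scan each clause for negated literals.
Clause 1: 2 negative; Clause 2: 1 negative; Clause 3: 2 negative; Clause 4: 0 negative.
Total negative literal occurrences = 5.

5


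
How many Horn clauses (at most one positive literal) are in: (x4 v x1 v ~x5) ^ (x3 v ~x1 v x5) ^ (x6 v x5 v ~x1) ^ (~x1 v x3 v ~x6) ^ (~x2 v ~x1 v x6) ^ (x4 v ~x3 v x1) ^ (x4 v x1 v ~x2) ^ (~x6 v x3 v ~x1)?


A Horn clause has at most one positive literal.
Clause 1: 2 positive lit(s) -> not Horn
Clause 2: 2 positive lit(s) -> not Horn
Clause 3: 2 positive lit(s) -> not Horn
Clause 4: 1 positive lit(s) -> Horn
Clause 5: 1 positive lit(s) -> Horn
Clause 6: 2 positive lit(s) -> not Horn
Clause 7: 2 positive lit(s) -> not Horn
Clause 8: 1 positive lit(s) -> Horn
Total Horn clauses = 3.

3


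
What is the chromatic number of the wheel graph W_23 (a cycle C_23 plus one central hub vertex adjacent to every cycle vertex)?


W_23 consists of the cycle C_23 together with a hub vertex adjacent to every cycle vertex.
The cycle C_23 needs 3 colors (odd cycle -> 3).
The hub is adjacent to every cycle vertex, so it must receive a new color distinct from all of them.
Chromatic number = 3 + 1 = 4.

4


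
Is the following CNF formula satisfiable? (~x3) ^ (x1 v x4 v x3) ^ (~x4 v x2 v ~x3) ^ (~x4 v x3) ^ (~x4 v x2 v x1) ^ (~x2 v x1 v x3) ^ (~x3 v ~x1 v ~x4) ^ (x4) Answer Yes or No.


Check all 16 possible truth assignments.
Number of satisfying assignments found: 0.
The formula is unsatisfiable.

No


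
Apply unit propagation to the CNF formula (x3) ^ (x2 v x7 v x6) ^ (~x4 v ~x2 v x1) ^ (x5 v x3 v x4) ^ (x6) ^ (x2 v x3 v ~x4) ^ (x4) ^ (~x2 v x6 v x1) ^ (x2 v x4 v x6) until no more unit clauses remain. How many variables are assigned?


Unit propagation repeatedly assigns the literal in any unit clause, then simplifies.
Assignments in order: x3 = T, x6 = T, x4 = T.
No further unit clauses remain.
Total variables assigned = 3.

3


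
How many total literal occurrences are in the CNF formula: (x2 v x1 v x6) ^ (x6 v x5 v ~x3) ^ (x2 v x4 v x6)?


Clause lengths: 3, 3, 3.
Sum = 3 + 3 + 3 = 9.

9


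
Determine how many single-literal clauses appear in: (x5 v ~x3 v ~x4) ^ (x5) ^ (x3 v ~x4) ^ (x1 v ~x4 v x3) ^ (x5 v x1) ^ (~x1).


A unit clause contains exactly one literal.
Unit clauses found: (x5), (~x1).
Count = 2.

2


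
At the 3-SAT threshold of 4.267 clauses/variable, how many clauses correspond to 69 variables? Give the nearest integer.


The 3-SAT phase transition occurs at approximately 4.267 clauses per variable.
m = 4.267 * 69 = 294.423.
Rounded to nearest integer: 294.

294


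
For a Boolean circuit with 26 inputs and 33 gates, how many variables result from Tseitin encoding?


The Tseitin transformation introduces one auxiliary variable per gate.
Total variables = inputs + gates = 26 + 33 = 59.

59


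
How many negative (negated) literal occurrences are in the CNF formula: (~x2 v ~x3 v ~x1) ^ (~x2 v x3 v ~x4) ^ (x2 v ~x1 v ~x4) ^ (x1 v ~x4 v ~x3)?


Scan each clause for negated literals.
Clause 1: 3 negative; Clause 2: 2 negative; Clause 3: 2 negative; Clause 4: 2 negative.
Total negative literal occurrences = 9.

9


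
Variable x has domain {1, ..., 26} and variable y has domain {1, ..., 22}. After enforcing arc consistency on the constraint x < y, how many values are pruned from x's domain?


For the constraint x < y, x needs a supporting value in y's domain.
x can be at most 21 (one less than y's maximum).
Valid x values from domain: 21 out of 26.
Pruned = 26 - 21 = 5.

5


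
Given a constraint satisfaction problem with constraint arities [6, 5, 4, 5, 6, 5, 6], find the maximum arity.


The arities are: 6, 5, 4, 5, 6, 5, 6.
Scan for the maximum value.
Maximum arity = 6.

6


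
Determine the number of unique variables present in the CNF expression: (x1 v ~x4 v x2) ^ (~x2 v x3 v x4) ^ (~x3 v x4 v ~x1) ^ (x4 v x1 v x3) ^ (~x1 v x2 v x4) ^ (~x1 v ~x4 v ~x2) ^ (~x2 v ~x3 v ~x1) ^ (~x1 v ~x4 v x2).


Identify each distinct variable in the formula.
Variables found: x1, x2, x3, x4.
Total distinct variables = 4.

4


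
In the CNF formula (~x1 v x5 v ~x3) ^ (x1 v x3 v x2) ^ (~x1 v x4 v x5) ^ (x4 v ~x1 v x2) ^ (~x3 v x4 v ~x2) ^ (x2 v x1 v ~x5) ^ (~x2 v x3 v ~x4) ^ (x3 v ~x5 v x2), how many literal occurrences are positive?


Scan each clause for unnegated literals.
Clause 1: 1 positive; Clause 2: 3 positive; Clause 3: 2 positive; Clause 4: 2 positive; Clause 5: 1 positive; Clause 6: 2 positive; Clause 7: 1 positive; Clause 8: 2 positive.
Total positive literal occurrences = 14.

14


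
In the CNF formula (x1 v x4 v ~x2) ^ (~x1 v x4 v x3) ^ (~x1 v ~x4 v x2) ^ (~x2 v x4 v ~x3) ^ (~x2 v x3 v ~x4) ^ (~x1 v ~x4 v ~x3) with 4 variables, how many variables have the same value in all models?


Find all satisfying assignments: 6 model(s).
Check which variables have the same value in every model.
No variable is fixed across all models.
Backbone size = 0.

0


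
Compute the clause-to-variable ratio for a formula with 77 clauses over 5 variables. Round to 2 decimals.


Clause-to-variable ratio = clauses / variables.
77 / 5 = 15.4.

15.4


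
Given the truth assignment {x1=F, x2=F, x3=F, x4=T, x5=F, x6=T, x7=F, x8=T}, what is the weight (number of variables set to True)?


The weight is the number of variables assigned True.
True variables: x4, x6, x8.
Weight = 3.

3


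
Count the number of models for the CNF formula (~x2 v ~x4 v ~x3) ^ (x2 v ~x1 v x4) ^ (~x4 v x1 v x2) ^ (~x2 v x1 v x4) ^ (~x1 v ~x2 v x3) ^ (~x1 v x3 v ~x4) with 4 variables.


Enumerate all 16 truth assignments over 4 variables.
Test each against every clause.
Satisfying assignments found: 5.

5


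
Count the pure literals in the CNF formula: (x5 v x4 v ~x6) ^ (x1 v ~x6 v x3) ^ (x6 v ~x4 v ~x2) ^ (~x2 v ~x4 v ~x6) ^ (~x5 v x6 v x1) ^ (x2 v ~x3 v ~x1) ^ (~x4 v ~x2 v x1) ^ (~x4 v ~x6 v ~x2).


A pure literal appears in only one polarity across all clauses.
No pure literals found.
Count = 0.

0


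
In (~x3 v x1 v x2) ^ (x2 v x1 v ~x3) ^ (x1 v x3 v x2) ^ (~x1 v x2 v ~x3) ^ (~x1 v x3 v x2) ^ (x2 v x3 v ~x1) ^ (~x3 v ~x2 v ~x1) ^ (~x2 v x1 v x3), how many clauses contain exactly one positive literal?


A definite clause has exactly one positive literal.
Clause 1: 2 positive -> not definite
Clause 2: 2 positive -> not definite
Clause 3: 3 positive -> not definite
Clause 4: 1 positive -> definite
Clause 5: 2 positive -> not definite
Clause 6: 2 positive -> not definite
Clause 7: 0 positive -> not definite
Clause 8: 2 positive -> not definite
Definite clause count = 1.

1


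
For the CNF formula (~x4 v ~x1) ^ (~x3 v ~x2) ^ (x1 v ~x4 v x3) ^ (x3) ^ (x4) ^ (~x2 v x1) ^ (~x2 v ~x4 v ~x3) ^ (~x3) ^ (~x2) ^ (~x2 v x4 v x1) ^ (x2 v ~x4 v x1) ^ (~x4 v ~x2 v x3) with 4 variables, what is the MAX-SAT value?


Enumerate all 16 truth assignments.
For each, count how many of the 12 clauses are satisfied.
The formula is not fully satisfiable, so the maximum is below 12.
Maximum simultaneously satisfiable clauses = 10.

10


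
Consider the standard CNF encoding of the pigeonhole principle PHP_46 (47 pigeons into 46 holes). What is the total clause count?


The PHP encoding has two parts:
1) At-least-one-hole clauses: 47 (one per pigeon, each with 46 literals).
2) At-most-one-pigeon-per-hole clauses: 46 holes * C(47,2) = 46 * 1081 = 49726.
Total clauses = 47 + 49726 = 49773.

49773


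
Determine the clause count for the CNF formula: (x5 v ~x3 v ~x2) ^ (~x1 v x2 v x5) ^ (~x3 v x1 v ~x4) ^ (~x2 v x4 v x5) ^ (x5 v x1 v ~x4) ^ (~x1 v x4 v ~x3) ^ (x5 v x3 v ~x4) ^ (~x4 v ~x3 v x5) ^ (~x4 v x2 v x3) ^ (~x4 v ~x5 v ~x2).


Each group enclosed in parentheses joined by ^ is one clause.
Counting the conjuncts: 10 clauses.

10
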